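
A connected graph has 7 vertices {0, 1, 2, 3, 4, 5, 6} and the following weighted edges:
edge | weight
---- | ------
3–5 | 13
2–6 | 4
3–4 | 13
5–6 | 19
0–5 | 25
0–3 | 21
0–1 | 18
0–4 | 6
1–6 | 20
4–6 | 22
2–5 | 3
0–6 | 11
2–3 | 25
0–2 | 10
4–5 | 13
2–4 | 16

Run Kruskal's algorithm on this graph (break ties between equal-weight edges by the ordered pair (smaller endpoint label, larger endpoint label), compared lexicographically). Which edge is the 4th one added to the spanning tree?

0-2

Kruskal's algorithm — process edges by increasing weight (ties by edge label):
2–5 (3): add. Components now {0} {1} {2,5} {3} {4} {6}
2–6 (4): add. Components now {0} {1} {2,5,6} {3} {4}
0–4 (6): add. Components now {0,4} {1} {2,5,6} {3}
0–2 (10): add. Components now {0,2,4,5,6} {1} {3}
0–6 (11): skip — 0 and 6 already connected.
3–4 (13): add. Components now {0,2,3,4,5,6} {1}
3–5 (13): skip — 3 and 5 already connected.
4–5 (13): skip — 4 and 5 already connected.
2–4 (16): skip — 2 and 4 already connected.
0–1 (18): add. Components now {0,1,2,3,4,5,6}
The 4th edge added is 0–2.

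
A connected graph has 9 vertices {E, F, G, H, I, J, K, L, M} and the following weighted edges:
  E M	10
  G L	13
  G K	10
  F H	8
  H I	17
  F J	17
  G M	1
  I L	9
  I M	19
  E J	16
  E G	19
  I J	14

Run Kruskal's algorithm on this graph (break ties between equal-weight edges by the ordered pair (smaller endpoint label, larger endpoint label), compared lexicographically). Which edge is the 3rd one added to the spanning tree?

I-L

Kruskal's algorithm — process edges by increasing weight (ties by edge label):
G M (1): add — endpoints in different components.
F H (8): add — endpoints in different components.
I L (9): add — endpoints in different components.
E M (10): add — endpoints in different components.
G K (10): add — endpoints in different components.
G L (13): add — endpoints in different components.
I J (14): add — endpoints in different components.
E J (16): skip — E and J already connected.
F J (17): add — endpoints in different components.
The 3rd edge added is I L.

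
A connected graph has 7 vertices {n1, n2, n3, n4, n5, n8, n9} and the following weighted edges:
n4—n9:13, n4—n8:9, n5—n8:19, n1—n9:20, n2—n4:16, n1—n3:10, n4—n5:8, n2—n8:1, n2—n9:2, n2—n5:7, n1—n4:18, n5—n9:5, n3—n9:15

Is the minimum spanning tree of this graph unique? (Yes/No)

Yes

Sort edges by weight, then run Kruskal:
n2—n8 (1): add — endpoints in different components.
n2—n9 (2): add — endpoints in different components.
n5—n9 (5): add — endpoints in different components.
n2—n5 (7): skip — n2 and n5 already connected.
n4—n5 (8): add — endpoints in different components.
n4—n8 (9): skip — n8 and n4 already connected.
n1—n3 (10): add — endpoints in different components.
n4—n9 (13): skip — n9 and n4 already connected.
n3—n9 (15): add — endpoints in different components.
Every non-tree edge has weight strictly greater than the heaviest edge on the tree path between its endpoints, so the MST is unique.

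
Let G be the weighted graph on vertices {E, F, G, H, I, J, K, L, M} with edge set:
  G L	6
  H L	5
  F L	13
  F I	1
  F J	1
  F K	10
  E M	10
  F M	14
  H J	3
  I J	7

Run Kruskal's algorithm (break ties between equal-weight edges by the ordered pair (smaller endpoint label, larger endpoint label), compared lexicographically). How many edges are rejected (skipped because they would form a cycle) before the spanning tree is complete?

Kruskal's algorithm — process edges by increasing weight (ties by edge label):
F I (1): add — endpoints in different components.
F J (1): add — endpoints in different components.
H J (3): add — endpoints in different components.
H L (5): add — endpoints in different components.
G L (6): add — endpoints in different components.
I J (7): skip — I and J already connected.
E M (10): add — endpoints in different components.
F K (10): add — endpoints in different components.
F L (13): skip — F and L already connected.
F M (14): add — endpoints in different components.
Edges rejected before the tree was complete: 2.

2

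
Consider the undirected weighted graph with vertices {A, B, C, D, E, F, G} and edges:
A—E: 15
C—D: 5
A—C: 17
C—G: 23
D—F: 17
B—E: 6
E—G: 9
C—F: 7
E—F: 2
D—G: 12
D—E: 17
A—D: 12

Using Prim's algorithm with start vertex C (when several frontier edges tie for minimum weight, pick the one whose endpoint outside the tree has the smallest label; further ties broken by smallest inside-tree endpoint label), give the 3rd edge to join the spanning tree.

E-F

Prim's algorithm from C:
Step 1: cheapest edge leaving the tree is C—D (5); add D.
Step 2: cheapest edge leaving the tree is C—F (7); add F.
Step 3: cheapest edge leaving the tree is E—F (2); add E.
Step 4: cheapest edge leaving the tree is B—E (6); add B.
Step 5: cheapest edge leaving the tree is E—G (9); add G.
Step 6: cheapest edge leaving the tree is A—D (12); add A.
The 3rd edge added is E—F.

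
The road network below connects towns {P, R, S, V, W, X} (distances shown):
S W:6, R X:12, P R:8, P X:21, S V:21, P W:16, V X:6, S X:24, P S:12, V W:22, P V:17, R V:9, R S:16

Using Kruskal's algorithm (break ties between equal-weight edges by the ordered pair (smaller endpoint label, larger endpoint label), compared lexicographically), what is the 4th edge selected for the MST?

R-V

Sort edges by weight, then run Kruskal:
S W (6): add. Components now {P} {R} {X} {S,W} {V}
V X (6): add. Components now {P} {R} {V,X} {S,W}
P R (8): add. Components now {P,R} {V,X} {S,W}
R V (9): add. Components now {P,R,V,X} {S,W}
P S (12): add. Components now {P,R,S,V,W,X}
The 4th edge added is R V.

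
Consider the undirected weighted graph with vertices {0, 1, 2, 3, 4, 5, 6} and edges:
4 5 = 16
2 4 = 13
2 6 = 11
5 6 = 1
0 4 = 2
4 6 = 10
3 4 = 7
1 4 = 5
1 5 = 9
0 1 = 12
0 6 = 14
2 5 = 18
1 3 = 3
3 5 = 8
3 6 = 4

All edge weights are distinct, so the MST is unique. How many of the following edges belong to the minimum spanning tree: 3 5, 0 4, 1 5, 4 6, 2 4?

1

Kruskal's algorithm — process edges by increasing weight (ties by edge label):
5 6 (1): add. Components now {0} {1} {2} {3} {4} {5,6}
0 4 (2): add. Components now {0,4} {1} {2} {3} {5,6}
1 3 (3): add. Components now {0,4} {1,3} {2} {5,6}
3 6 (4): add. Components now {0,4} {1,3,5,6} {2}
1 4 (5): add. Components now {0,1,3,4,5,6} {2}
3 4 (7): skip — 3 and 4 already connected.
3 5 (8): skip — 3 and 5 already connected.
1 5 (9): skip — 1 and 5 already connected.
4 6 (10): skip — 4 and 6 already connected.
2 6 (11): add. Components now {0,1,2,3,4,5,6}
MST edge set: {5 6, 0 4, 1 3, 3 6, 1 4, 2 6}.
Of the listed edges, {0 4} are in the MST → 1.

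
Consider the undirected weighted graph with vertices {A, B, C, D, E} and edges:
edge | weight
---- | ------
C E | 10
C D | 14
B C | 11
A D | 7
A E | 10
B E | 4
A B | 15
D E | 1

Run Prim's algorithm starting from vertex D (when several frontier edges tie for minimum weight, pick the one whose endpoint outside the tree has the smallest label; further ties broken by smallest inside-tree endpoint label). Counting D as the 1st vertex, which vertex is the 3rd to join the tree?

B

Prim, starting at D.
Step 1: frontier [D E 1, A D 7, C D 14] → take D E (1); add E.
Step 2: frontier [A D 7, C D 14, B E 4, A E 10, C E 10] → take B E (4); add B.
Step 3: frontier [B C 11, A B 15, A D 7, C D 14, A E 10, C E 10] → take A D (7); add A.
Step 4: frontier [B C 11, C D 14, C E 10] → take C E (10); add C.
Vertex order: D, E, B, A, C. The 3rd vertex is B.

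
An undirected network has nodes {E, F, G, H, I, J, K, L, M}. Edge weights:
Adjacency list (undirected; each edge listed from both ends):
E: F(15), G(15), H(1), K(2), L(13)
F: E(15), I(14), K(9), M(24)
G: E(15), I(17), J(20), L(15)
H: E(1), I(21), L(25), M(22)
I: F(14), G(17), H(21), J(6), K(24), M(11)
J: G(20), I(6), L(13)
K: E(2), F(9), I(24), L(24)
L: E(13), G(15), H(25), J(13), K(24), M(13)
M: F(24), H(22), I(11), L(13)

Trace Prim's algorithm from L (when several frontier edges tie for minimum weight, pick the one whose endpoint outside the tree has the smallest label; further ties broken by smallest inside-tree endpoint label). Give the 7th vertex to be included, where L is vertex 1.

Grow the tree from L using Prim:
Step 1: cheapest edge leaving the tree is E—L (13); add E.
Step 2: cheapest edge leaving the tree is E—H (1); add H.
Step 3: cheapest edge leaving the tree is E—K (2); add K.
Step 4: cheapest edge leaving the tree is F—K (9); add F.
Step 5: cheapest edge leaving the tree is J—L (13); add J.
Step 6: cheapest edge leaving the tree is I—J (6); add I.
Step 7: cheapest edge leaving the tree is I—M (11); add M.
Step 8: cheapest edge leaving the tree is E—G (15); add G.
Vertex order: L, E, H, K, F, J, I, M, G. The 7th vertex is I.

I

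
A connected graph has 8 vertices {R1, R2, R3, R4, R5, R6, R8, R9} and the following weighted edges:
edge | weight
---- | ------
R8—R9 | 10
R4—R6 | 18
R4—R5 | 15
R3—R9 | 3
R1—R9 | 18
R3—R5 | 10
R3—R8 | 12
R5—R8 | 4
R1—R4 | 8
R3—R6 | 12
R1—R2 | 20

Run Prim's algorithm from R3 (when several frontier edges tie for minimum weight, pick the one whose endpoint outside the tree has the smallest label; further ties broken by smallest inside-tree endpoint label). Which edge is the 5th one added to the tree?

Grow the tree from R3 using Prim:
Step 1: cheapest edge leaving the tree is R3—R9 (3); add R9.
Step 2: cheapest edge leaving the tree is R3—R5 (10); add R5.
Step 3: cheapest edge leaving the tree is R5—R8 (4); add R8.
Step 4: cheapest edge leaving the tree is R3—R6 (12); add R6.
Step 5: cheapest edge leaving the tree is R4—R5 (15); add R4.
Step 6: cheapest edge leaving the tree is R1—R4 (8); add R1.
Step 7: cheapest edge leaving the tree is R1—R2 (20); add R2.
The 5th edge added is R4—R5.

R4-R5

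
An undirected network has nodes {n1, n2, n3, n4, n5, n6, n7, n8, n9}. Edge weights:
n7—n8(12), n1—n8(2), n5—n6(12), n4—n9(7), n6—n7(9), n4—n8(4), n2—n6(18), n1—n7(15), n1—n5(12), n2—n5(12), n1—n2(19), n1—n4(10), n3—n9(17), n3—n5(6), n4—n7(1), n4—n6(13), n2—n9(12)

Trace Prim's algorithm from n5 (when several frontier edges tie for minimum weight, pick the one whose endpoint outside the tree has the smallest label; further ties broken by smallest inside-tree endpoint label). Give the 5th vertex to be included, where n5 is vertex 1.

n4

Grow the tree from n5 using Prim:
Step 1: cheapest edge leaving the tree is n3—n5 (6); add n3.
Step 2: cheapest edge leaving the tree is n1—n5 (12); add n1.
Step 3: cheapest edge leaving the tree is n1—n8 (2); add n8.
Step 4: cheapest edge leaving the tree is n4—n8 (4); add n4.
Step 5: cheapest edge leaving the tree is n4—n7 (1); add n7.
Step 6: cheapest edge leaving the tree is n4—n9 (7); add n9.
Step 7: cheapest edge leaving the tree is n6—n7 (9); add n6.
Step 8: cheapest edge leaving the tree is n2—n5 (12); add n2.
Vertex order: n5, n3, n1, n8, n4, n7, n9, n6, n2. The 5th vertex is n4.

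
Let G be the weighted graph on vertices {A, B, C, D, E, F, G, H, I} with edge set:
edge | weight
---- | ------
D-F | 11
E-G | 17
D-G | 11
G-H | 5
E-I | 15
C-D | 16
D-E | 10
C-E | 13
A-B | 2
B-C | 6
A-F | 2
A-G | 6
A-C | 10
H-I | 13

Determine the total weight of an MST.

Prim, starting at F.
Step 1: cheapest edge leaving the tree is A-F (2); add A.
Step 2: cheapest edge leaving the tree is A-B (2); add B.
Step 3: cheapest edge leaving the tree is B-C (6); add C.
Step 4: cheapest edge leaving the tree is A-G (6); add G.
Step 5: cheapest edge leaving the tree is G-H (5); add H.
Step 6: cheapest edge leaving the tree is D-F (11); add D.
Step 7: cheapest edge leaving the tree is D-E (10); add E.
Step 8: cheapest edge leaving the tree is H-I (13); add I.
MST edges: A-F, A-B, B-C, A-G, G-H, D-F, D-E, H-I; total weight 2+2+6+6+5+11+10+13 = 55.

55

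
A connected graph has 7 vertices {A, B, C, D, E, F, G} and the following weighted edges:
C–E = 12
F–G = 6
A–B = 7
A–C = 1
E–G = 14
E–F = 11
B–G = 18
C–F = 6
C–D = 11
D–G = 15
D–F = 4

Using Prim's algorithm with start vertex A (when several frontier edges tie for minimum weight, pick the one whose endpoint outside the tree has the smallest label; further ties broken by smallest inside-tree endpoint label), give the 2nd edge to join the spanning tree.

C-F

Grow the tree from A using Prim:
Step 1: cheapest edge leaving the tree is A–C (1); add C.
Step 2: cheapest edge leaving the tree is C–F (6); add F.
Step 3: cheapest edge leaving the tree is D–F (4); add D.
Step 4: cheapest edge leaving the tree is F–G (6); add G.
Step 5: cheapest edge leaving the tree is A–B (7); add B.
Step 6: cheapest edge leaving the tree is E–F (11); add E.
The 2nd edge added is C–F.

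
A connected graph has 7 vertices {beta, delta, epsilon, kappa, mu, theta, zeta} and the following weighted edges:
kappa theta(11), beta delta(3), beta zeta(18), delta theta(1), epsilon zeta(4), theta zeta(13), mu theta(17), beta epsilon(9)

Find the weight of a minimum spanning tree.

45

Prim, starting at epsilon.
Step 1: frontier [epsilon zeta 4, beta epsilon 9] → take epsilon zeta (4); add zeta.
Step 2: frontier [beta epsilon 9, theta zeta 13, beta zeta 18] → take beta epsilon (9); add beta.
Step 3: frontier [beta delta 3, theta zeta 13] → take beta delta (3); add delta.
Step 4: frontier [delta theta 1, theta zeta 13] → take delta theta (1); add theta.
Step 5: frontier [kappa theta 11, mu theta 17] → take kappa theta (11); add kappa.
Step 6: frontier [mu theta 17] → take mu theta (17); add mu.
MST edges: epsilon zeta, beta epsilon, beta delta, delta theta, kappa theta, mu theta; total weight 4+9+3+1+11+17 = 45.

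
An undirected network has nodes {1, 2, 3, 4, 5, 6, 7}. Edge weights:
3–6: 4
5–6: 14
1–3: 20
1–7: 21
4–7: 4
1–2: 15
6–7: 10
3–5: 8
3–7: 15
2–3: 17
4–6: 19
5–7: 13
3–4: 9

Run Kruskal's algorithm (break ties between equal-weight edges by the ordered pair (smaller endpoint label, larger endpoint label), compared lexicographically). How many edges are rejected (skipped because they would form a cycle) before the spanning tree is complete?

Kruskal's algorithm — process edges by increasing weight (ties by edge label):
3–6 (4): add — endpoints in different components.
4–7 (4): add — endpoints in different components.
3–5 (8): add — endpoints in different components.
3–4 (9): add — endpoints in different components.
6–7 (10): skip — 6 and 7 already connected.
5–7 (13): skip — 5 and 7 already connected.
5–6 (14): skip — 5 and 6 already connected.
1–2 (15): add — endpoints in different components.
3–7 (15): skip — 3 and 7 already connected.
2–3 (17): add — endpoints in different components.
Edges rejected before the tree was complete: 4.

4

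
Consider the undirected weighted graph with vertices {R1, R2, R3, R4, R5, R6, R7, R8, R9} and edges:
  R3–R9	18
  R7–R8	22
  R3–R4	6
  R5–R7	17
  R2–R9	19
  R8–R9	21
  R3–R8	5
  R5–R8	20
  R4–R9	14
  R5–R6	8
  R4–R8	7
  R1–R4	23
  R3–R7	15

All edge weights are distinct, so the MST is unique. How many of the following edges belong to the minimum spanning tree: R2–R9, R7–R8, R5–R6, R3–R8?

Kruskal's algorithm — process edges by increasing weight (ties by edge label):
R3–R8 (5): add — endpoints in different components.
R3–R4 (6): add — endpoints in different components.
R4–R8 (7): skip — R4 and R8 already connected.
R5–R6 (8): add — endpoints in different components.
R4–R9 (14): add — endpoints in different components.
R3–R7 (15): add — endpoints in different components.
R5–R7 (17): add — endpoints in different components.
R3–R9 (18): skip — R9 and R3 already connected.
R2–R9 (19): add — endpoints in different components.
R5–R8 (20): skip — R8 and R5 already connected.
R8–R9 (21): skip — R8 and R9 already connected.
R7–R8 (22): skip — R7 and R8 already connected.
R1–R4 (23): add — endpoints in different components.
MST edge set: {R3–R8, R3–R4, R5–R6, R4–R9, R3–R7, R5–R7, R2–R9, R1–R4}.
Of the listed edges, {R2–R9, R5–R6, R3–R8} are in the MST → 3.

3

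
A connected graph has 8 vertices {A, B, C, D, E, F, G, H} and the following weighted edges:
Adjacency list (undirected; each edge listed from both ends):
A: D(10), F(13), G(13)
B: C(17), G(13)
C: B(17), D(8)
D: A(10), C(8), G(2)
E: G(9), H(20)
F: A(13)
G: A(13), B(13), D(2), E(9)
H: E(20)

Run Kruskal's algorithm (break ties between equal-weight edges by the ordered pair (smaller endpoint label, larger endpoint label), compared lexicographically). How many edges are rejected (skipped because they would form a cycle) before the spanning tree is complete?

2

Kruskal: consider edges lightest-first.
D-G (2): add — endpoints in different components.
C-D (8): add — endpoints in different components.
E-G (9): add — endpoints in different components.
A-D (10): add — endpoints in different components.
A-F (13): add — endpoints in different components.
A-G (13): skip — A and G already connected.
B-G (13): add — endpoints in different components.
B-C (17): skip — B and C already connected.
E-H (20): add — endpoints in different components.
Edges rejected before the tree was complete: 2.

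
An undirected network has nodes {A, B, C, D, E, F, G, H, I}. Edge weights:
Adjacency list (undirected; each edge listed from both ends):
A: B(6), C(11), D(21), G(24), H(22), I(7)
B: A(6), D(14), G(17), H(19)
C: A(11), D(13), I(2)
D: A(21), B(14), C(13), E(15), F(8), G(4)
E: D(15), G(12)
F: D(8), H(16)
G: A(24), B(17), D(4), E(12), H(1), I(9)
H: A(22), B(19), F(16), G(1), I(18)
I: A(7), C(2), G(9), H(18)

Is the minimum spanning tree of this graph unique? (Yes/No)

Yes

Kruskal: consider edges lightest-first.
G H (1): add — endpoints in different components.
C I (2): add — endpoints in different components.
D G (4): add — endpoints in different components.
A B (6): add — endpoints in different components.
A I (7): add — endpoints in different components.
D F (8): add — endpoints in different components.
G I (9): add — endpoints in different components.
A C (11): skip — A and C already connected.
E G (12): add — endpoints in different components.
Every non-tree edge has weight strictly greater than the heaviest edge on the tree path between its endpoints, so the MST is unique.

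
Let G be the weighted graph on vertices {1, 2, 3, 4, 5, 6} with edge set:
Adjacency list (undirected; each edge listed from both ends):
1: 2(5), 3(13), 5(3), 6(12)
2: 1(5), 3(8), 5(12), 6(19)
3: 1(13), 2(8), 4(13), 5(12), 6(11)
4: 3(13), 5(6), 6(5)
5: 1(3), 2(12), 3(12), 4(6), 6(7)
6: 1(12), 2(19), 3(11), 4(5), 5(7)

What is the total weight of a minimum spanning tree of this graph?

Kruskal's algorithm — process edges by increasing weight (ties by edge label):
1–5 (3): add. Components now {1,5} {2} {3} {4} {6}
1–2 (5): add. Components now {1,2,5} {3} {4} {6}
4–6 (5): add. Components now {1,2,5} {3} {4,6}
4–5 (6): add. Components now {1,2,4,5,6} {3}
5–6 (7): skip — 5 and 6 already connected.
2–3 (8): add. Components now {1,2,3,4,5,6}
MST edges: 1–5, 1–2, 4–6, 4–5, 2–3; total weight 3+5+5+6+8 = 27.

27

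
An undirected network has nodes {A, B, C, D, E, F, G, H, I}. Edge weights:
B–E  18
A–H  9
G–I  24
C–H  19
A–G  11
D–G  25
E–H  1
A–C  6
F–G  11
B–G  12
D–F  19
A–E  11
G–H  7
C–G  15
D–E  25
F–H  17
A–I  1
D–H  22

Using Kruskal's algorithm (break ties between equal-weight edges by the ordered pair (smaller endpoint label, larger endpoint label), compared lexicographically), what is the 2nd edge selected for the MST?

E-H

Kruskal's algorithm — process edges by increasing weight (ties by edge label):
A–I (1): add — endpoints in different components.
E–H (1): add — endpoints in different components.
A–C (6): add — endpoints in different components.
G–H (7): add — endpoints in different components.
A–H (9): add — endpoints in different components.
A–E (11): skip — A and E already connected.
A–G (11): skip — A and G already connected.
F–G (11): add — endpoints in different components.
B–G (12): add — endpoints in different components.
C–G (15): skip — C and G already connected.
F–H (17): skip — F and H already connected.
B–E (18): skip — B and E already connected.
C–H (19): skip — C and H already connected.
D–F (19): add — endpoints in different components.
The 2nd edge added is E–H.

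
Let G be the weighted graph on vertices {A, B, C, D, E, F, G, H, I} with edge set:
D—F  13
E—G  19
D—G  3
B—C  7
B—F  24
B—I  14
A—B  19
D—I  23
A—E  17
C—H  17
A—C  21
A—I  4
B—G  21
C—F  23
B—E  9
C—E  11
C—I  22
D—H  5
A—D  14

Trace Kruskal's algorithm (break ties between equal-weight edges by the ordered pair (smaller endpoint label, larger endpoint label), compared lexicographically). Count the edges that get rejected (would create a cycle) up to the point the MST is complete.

Sort edges by weight, then run Kruskal:
D—G (3): add — endpoints in different components.
A—I (4): add — endpoints in different components.
D—H (5): add — endpoints in different components.
B—C (7): add — endpoints in different components.
B—E (9): add — endpoints in different components.
C—E (11): skip — C and E already connected.
D—F (13): add — endpoints in different components.
A—D (14): add — endpoints in different components.
B—I (14): add — endpoints in different components.
Edges rejected before the tree was complete: 1.

1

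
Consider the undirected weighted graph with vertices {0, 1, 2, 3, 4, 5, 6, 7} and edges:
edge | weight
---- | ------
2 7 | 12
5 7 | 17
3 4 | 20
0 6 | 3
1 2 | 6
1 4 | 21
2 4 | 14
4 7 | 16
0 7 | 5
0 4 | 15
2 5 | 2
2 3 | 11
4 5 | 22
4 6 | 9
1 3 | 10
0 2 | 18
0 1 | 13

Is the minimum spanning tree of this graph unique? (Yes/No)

Yes

Kruskal: consider edges lightest-first.
2 5 (2): add — endpoints in different components.
0 6 (3): add — endpoints in different components.
0 7 (5): add — endpoints in different components.
1 2 (6): add — endpoints in different components.
4 6 (9): add — endpoints in different components.
1 3 (10): add — endpoints in different components.
2 3 (11): skip — 2 and 3 already connected.
2 7 (12): add — endpoints in different components.
Every non-tree edge has weight strictly greater than the heaviest edge on the tree path between its endpoints, so the MST is unique.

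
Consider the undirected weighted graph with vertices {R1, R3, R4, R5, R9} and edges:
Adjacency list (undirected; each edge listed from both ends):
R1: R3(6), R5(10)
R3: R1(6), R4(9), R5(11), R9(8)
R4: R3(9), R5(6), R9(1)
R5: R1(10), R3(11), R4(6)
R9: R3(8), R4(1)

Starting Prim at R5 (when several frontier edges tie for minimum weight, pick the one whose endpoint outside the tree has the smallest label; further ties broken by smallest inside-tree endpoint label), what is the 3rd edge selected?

R3-R9

Prim, starting at R5.
Step 1: cheapest edge leaving the tree is R4–R5 (6); add R4.
Step 2: cheapest edge leaving the tree is R4–R9 (1); add R9.
Step 3: cheapest edge leaving the tree is R3–R9 (8); add R3.
Step 4: cheapest edge leaving the tree is R1–R3 (6); add R1.
The 3rd edge added is R3–R9.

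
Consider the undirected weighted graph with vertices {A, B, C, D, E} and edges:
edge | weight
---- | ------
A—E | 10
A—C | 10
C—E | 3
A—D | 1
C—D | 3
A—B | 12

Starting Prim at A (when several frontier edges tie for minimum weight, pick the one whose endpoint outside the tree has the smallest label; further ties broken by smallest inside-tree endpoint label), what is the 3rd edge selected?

Prim's algorithm from A:
Step 1: cheapest edge leaving the tree is A—D (1); add D.
Step 2: cheapest edge leaving the tree is C—D (3); add C.
Step 3: cheapest edge leaving the tree is C—E (3); add E.
Step 4: cheapest edge leaving the tree is A—B (12); add B.
The 3rd edge added is C—E.

C-E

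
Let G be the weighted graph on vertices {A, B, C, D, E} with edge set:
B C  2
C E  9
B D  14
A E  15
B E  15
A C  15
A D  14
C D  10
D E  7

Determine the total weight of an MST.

Grow the tree from D using Prim:
Step 1: cheapest edge leaving the tree is D E (7); add E.
Step 2: cheapest edge leaving the tree is C E (9); add C.
Step 3: cheapest edge leaving the tree is B C (2); add B.
Step 4: cheapest edge leaving the tree is A D (14); add A.
MST edges: D E, C E, B C, A D; total weight 7+9+2+14 = 32.

32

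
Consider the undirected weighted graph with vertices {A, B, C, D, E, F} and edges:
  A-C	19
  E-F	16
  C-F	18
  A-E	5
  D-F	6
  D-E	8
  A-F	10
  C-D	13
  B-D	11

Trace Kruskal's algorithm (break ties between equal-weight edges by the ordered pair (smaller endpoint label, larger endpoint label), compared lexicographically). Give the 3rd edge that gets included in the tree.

D-E

Sort edges by weight, then run Kruskal:
A-E (5): add — endpoints in different components.
D-F (6): add — endpoints in different components.
D-E (8): add — endpoints in different components.
A-F (10): skip — A and F already connected.
B-D (11): add — endpoints in different components.
C-D (13): add — endpoints in different components.
The 3rd edge added is D-E.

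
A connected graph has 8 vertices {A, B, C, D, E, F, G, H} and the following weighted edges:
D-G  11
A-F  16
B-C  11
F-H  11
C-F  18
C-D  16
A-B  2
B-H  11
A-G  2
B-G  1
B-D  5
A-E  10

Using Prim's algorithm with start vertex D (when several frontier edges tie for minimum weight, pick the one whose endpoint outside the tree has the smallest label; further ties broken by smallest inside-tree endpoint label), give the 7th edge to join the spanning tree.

F-H

Prim, starting at D.
Step 1: frontier [B-D 5, D-G 11, C-D 16] → take B-D (5); add B.
Step 2: frontier [B-G 1, A-B 2, B-C 11, B-H 11, D-G 11, C-D 16] → take B-G (1); add G.
Step 3: frontier [A-B 2, B-C 11, B-H 11, C-D 16, A-G 2] → take A-B (2); add A.
Step 4: frontier [A-E 10, A-F 16, B-C 11, B-H 11, C-D 16] → take A-E (10); add E.
Step 5: frontier [A-F 16, B-C 11, B-H 11, C-D 16] → take B-C (11); add C.
Step 6: frontier [A-F 16, B-H 11, C-F 18] → take B-H (11); add H.
Step 7: frontier [A-F 16, C-F 18, F-H 11] → take F-H (11); add F.
The 7th edge added is F-H.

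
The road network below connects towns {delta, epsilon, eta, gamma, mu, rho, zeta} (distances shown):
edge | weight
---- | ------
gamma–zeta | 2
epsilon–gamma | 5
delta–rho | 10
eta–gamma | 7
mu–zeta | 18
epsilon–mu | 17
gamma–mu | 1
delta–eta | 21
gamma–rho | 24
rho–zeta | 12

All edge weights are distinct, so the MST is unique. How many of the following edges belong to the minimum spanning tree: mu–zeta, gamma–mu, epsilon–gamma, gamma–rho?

Kruskal: consider edges lightest-first.
gamma–mu (1): add. Components now {zeta} {delta} {eta} {gamma,mu} {rho} {epsilon}
gamma–zeta (2): add. Components now {gamma,mu,zeta} {delta} {eta} {rho} {epsilon}
epsilon–gamma (5): add. Components now {epsilon,gamma,mu,zeta} {delta} {eta} {rho}
eta–gamma (7): add. Components now {epsilon,eta,gamma,mu,zeta} {delta} {rho}
delta–rho (10): add. Components now {epsilon,eta,gamma,mu,zeta} {delta,rho}
rho–zeta (12): add. Components now {delta,epsilon,eta,gamma,mu,rho,zeta}
MST edge set: {gamma–mu, gamma–zeta, epsilon–gamma, eta–gamma, delta–rho, rho–zeta}.
Of the listed edges, {gamma–mu, epsilon–gamma} are in the MST → 2.

2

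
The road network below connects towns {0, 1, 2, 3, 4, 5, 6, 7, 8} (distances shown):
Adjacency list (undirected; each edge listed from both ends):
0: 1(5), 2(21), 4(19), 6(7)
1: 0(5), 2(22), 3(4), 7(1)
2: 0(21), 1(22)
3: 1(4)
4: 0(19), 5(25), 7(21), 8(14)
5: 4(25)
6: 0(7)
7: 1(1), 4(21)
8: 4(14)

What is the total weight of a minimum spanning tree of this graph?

Kruskal's algorithm — process edges by increasing weight (ties by edge label):
1-7 (1): add — endpoints in different components.
1-3 (4): add — endpoints in different components.
0-1 (5): add — endpoints in different components.
0-6 (7): add — endpoints in different components.
4-8 (14): add — endpoints in different components.
0-4 (19): add — endpoints in different components.
0-2 (21): add — endpoints in different components.
4-7 (21): skip — 4 and 7 already connected.
1-2 (22): skip — 1 and 2 already connected.
4-5 (25): add — endpoints in different components.
MST edges: 1-7, 1-3, 0-1, 0-6, 4-8, 0-4, 0-2, 4-5; total weight 1+4+5+7+14+19+21+25 = 96.

96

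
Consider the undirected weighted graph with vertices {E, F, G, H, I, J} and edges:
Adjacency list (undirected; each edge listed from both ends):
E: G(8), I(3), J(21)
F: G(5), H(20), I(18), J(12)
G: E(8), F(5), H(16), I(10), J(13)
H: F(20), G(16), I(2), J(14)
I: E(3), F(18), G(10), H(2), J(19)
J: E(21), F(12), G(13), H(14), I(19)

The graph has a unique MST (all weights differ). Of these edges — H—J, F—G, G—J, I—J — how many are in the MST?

Kruskal's algorithm — process edges by increasing weight (ties by edge label):
H—I (2): add — endpoints in different components.
E—I (3): add — endpoints in different components.
F—G (5): add — endpoints in different components.
E—G (8): add — endpoints in different components.
G—I (10): skip — G and I already connected.
F—J (12): add — endpoints in different components.
MST edge set: {H—I, E—I, F—G, E—G, F—J}.
Of the listed edges, {F—G} are in the MST → 1.

1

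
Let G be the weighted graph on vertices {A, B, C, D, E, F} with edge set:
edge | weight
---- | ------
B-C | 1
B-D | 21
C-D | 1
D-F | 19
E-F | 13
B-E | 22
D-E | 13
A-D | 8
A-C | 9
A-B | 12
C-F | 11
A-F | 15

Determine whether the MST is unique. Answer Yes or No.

No

Sort edges by weight, then run Kruskal:
B-C (1): add. Components now {A} {B,C} {D} {E} {F}
C-D (1): add. Components now {A} {B,C,D} {E} {F}
A-D (8): add. Components now {A,B,C,D} {E} {F}
A-C (9): skip — A and C already connected.
C-F (11): add. Components now {A,B,C,D,F} {E}
A-B (12): skip — A and B already connected.
D-E (13): add. Components now {A,B,C,D,E,F}
Non-tree edge E-F has weight 13, equal to the heaviest edge on its tree cycle — swapping gives another MST of the same weight. Not unique.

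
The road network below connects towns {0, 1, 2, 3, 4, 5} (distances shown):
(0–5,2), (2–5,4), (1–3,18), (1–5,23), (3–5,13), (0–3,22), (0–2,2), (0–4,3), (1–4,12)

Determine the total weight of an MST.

Prim, starting at 0.
Step 1: cheapest edge leaving the tree is 0–2 (2); add 2.
Step 2: cheapest edge leaving the tree is 0–5 (2); add 5.
Step 3: cheapest edge leaving the tree is 0–4 (3); add 4.
Step 4: cheapest edge leaving the tree is 1–4 (12); add 1.
Step 5: cheapest edge leaving the tree is 3–5 (13); add 3.
MST edges: 0–2, 0–5, 0–4, 1–4, 3–5; total weight 2+2+3+12+13 = 32.

32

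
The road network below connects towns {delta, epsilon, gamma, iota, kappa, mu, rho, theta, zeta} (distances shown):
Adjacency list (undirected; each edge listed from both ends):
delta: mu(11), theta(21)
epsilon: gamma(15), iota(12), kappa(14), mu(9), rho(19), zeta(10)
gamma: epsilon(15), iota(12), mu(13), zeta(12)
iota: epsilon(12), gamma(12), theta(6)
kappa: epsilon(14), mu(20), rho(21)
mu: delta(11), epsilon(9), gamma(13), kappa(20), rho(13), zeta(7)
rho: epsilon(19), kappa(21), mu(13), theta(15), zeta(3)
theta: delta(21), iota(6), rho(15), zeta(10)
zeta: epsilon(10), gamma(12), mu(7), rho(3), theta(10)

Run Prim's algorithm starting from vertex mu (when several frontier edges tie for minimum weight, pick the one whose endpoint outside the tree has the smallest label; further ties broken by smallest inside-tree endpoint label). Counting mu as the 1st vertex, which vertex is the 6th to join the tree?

iota

Prim, starting at mu.
Step 1: cheapest edge leaving the tree is mu zeta (7); add zeta.
Step 2: cheapest edge leaving the tree is rho zeta (3); add rho.
Step 3: cheapest edge leaving the tree is epsilon mu (9); add epsilon.
Step 4: cheapest edge leaving the tree is theta zeta (10); add theta.
Step 5: cheapest edge leaving the tree is iota theta (6); add iota.
Step 6: cheapest edge leaving the tree is delta mu (11); add delta.
Step 7: cheapest edge leaving the tree is gamma iota (12); add gamma.
Step 8: cheapest edge leaving the tree is epsilon kappa (14); add kappa.
Vertex order: mu, zeta, rho, epsilon, theta, iota, delta, gamma, kappa. The 6th vertex is iota.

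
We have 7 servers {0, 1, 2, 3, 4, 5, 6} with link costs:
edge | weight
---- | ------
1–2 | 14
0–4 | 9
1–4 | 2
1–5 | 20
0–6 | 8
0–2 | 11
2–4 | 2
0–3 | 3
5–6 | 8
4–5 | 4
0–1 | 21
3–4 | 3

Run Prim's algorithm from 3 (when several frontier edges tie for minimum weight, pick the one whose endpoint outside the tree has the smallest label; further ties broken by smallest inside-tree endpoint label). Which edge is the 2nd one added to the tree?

Prim, starting at 3.
Step 1: cheapest edge leaving the tree is 0–3 (3); add 0.
Step 2: cheapest edge leaving the tree is 3–4 (3); add 4.
Step 3: cheapest edge leaving the tree is 1–4 (2); add 1.
Step 4: cheapest edge leaving the tree is 2–4 (2); add 2.
Step 5: cheapest edge leaving the tree is 4–5 (4); add 5.
Step 6: cheapest edge leaving the tree is 0–6 (8); add 6.
The 2nd edge added is 3–4.

3-4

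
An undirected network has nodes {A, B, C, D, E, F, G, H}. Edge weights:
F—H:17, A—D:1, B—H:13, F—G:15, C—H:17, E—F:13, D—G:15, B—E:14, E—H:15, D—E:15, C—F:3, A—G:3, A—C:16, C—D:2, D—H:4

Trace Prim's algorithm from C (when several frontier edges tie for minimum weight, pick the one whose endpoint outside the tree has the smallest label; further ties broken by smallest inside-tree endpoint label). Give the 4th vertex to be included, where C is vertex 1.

F

Prim's algorithm from C:
Step 1: cheapest edge leaving the tree is C—D (2); add D.
Step 2: cheapest edge leaving the tree is A—D (1); add A.
Step 3: cheapest edge leaving the tree is C—F (3); add F.
Step 4: cheapest edge leaving the tree is A—G (3); add G.
Step 5: cheapest edge leaving the tree is D—H (4); add H.
Step 6: cheapest edge leaving the tree is B—H (13); add B.
Step 7: cheapest edge leaving the tree is E—F (13); add E.
Vertex order: C, D, A, F, G, H, B, E. The 4th vertex is F.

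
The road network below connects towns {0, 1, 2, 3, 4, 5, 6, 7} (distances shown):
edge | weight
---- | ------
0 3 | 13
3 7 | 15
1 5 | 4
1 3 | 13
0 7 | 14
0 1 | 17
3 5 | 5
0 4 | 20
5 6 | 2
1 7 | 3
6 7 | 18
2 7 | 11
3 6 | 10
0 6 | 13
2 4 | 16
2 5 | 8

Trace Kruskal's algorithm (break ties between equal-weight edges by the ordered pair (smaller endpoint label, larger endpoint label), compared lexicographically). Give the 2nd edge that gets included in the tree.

1-7

Kruskal's algorithm — process edges by increasing weight (ties by edge label):
5 6 (2): add — endpoints in different components.
1 7 (3): add — endpoints in different components.
1 5 (4): add — endpoints in different components.
3 5 (5): add — endpoints in different components.
2 5 (8): add — endpoints in different components.
3 6 (10): skip — 3 and 6 already connected.
2 7 (11): skip — 2 and 7 already connected.
0 3 (13): add — endpoints in different components.
0 6 (13): skip — 0 and 6 already connected.
1 3 (13): skip — 1 and 3 already connected.
0 7 (14): skip — 0 and 7 already connected.
3 7 (15): skip — 3 and 7 already connected.
2 4 (16): add — endpoints in different components.
The 2nd edge added is 1 7.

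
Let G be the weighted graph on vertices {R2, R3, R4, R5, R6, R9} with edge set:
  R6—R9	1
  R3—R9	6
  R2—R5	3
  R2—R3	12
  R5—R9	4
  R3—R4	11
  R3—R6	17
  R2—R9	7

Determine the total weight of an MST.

25

Sort edges by weight, then run Kruskal:
R6—R9 (1): add — endpoints in different components.
R2—R5 (3): add — endpoints in different components.
R5—R9 (4): add — endpoints in different components.
R3—R9 (6): add — endpoints in different components.
R2—R9 (7): skip — R9 and R2 already connected.
R3—R4 (11): add — endpoints in different components.
MST edges: R6—R9, R2—R5, R5—R9, R3—R9, R3—R4; total weight 1+3+4+6+11 = 25.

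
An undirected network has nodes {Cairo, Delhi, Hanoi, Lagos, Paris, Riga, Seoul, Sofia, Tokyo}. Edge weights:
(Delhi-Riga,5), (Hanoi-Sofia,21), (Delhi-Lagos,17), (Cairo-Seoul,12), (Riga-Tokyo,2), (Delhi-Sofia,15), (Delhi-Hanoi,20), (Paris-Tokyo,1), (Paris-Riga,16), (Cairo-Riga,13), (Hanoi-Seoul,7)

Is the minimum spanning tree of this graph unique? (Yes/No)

Kruskal's algorithm — process edges by increasing weight (ties by edge label):
Paris-Tokyo (1): add — endpoints in different components.
Riga-Tokyo (2): add — endpoints in different components.
Delhi-Riga (5): add — endpoints in different components.
Hanoi-Seoul (7): add — endpoints in different components.
Cairo-Seoul (12): add — endpoints in different components.
Cairo-Riga (13): add — endpoints in different components.
Delhi-Sofia (15): add — endpoints in different components.
Paris-Riga (16): skip — Riga and Paris already connected.
Delhi-Lagos (17): add — endpoints in different components.
Every non-tree edge has weight strictly greater than the heaviest edge on the tree path between its endpoints, so the MST is unique.

Yes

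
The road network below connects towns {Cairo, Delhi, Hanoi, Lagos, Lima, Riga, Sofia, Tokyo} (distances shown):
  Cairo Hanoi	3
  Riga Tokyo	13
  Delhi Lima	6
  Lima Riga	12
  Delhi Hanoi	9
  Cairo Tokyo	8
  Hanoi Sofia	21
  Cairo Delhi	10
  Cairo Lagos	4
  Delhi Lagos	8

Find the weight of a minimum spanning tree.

Sort edges by weight, then run Kruskal:
Cairo Hanoi (3): add — endpoints in different components.
Cairo Lagos (4): add — endpoints in different components.
Delhi Lima (6): add — endpoints in different components.
Cairo Tokyo (8): add — endpoints in different components.
Delhi Lagos (8): add — endpoints in different components.
Delhi Hanoi (9): skip — Hanoi and Delhi already connected.
Cairo Delhi (10): skip — Cairo and Delhi already connected.
Lima Riga (12): add — endpoints in different components.
Riga Tokyo (13): skip — Riga and Tokyo already connected.
Hanoi Sofia (21): add — endpoints in different components.
MST edges: Cairo Hanoi, Cairo Lagos, Delhi Lima, Cairo Tokyo, Delhi Lagos, Lima Riga, Hanoi Sofia; total weight 3+4+6+8+8+12+21 = 62.

62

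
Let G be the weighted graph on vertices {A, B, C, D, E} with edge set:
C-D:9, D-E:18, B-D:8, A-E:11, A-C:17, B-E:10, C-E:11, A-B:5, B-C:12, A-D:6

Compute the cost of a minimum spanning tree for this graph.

30

Sort edges by weight, then run Kruskal:
A-B (5): add. Components now {A,B} {C} {D} {E}
A-D (6): add. Components now {A,B,D} {C} {E}
B-D (8): skip — B and D already connected.
C-D (9): add. Components now {A,B,C,D} {E}
B-E (10): add. Components now {A,B,C,D,E}
MST edges: A-B, A-D, C-D, B-E; total weight 5+6+9+10 = 30.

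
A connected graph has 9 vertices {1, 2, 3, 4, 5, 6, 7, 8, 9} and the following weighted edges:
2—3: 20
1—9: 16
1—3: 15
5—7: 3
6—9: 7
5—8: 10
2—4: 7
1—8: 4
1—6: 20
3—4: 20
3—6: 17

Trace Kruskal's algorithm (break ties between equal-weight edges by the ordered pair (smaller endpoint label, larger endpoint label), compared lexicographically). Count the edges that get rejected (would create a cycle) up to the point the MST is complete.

2

Sort edges by weight, then run Kruskal:
5—7 (3): add — endpoints in different components.
1—8 (4): add — endpoints in different components.
2—4 (7): add — endpoints in different components.
6—9 (7): add — endpoints in different components.
5—8 (10): add — endpoints in different components.
1—3 (15): add — endpoints in different components.
1—9 (16): add — endpoints in different components.
3—6 (17): skip — 3 and 6 already connected.
1—6 (20): skip — 1 and 6 already connected.
2—3 (20): add — endpoints in different components.
Edges rejected before the tree was complete: 2.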